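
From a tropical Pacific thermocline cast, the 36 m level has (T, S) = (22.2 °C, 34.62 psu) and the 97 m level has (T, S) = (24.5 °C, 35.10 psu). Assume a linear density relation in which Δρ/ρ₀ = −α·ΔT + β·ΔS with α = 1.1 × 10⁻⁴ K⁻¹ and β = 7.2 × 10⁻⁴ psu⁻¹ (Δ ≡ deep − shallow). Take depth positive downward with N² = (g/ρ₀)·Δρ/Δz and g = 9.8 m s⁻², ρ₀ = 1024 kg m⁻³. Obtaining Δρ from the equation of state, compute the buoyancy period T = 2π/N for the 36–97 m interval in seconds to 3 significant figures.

1.63 × 10³ s

ΔT = +2.3 K, ΔS = +0.48 psu (deep − shallow).
Δρ/ρ₀ = −αΔT + βΔS = -2.53 × 10⁻⁴ + 3.456 × 10⁻⁴ = 9.26 × 10⁻⁵, so Δρ ≈ 0.09482 kg m⁻³.
N² = (g/ρ₀)·Δρ/Δz = g·(Δρ/ρ₀)/Δz = 9.8 × 9.26 × 10⁻⁵ / 61 = 1.4877 × 10⁻⁵ s⁻².
N = √(1.4877 × 10⁻⁵) = 3.8571 × 10⁻³ rad s⁻¹ → T = 2π/N = 1.6290 × 10³ s ≈ 1.63 × 10³ s.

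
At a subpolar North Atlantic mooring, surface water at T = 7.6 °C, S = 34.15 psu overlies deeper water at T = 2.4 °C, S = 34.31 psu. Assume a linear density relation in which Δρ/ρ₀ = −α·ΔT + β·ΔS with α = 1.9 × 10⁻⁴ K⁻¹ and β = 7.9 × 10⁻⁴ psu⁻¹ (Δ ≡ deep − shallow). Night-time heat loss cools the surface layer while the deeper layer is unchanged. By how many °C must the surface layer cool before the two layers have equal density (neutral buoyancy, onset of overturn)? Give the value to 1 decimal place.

Neutral buoyancy requires Δρ = 0, i.e. −α(T_deep − T_surf′) + β(S_deep − S_surf) = 0.
T_surf′ = T_deep − (β/α)·ΔS = 2.4 − (7.9 × 10⁻⁴/1.9 × 10⁻⁴)·(+0.16) = 1.735 °C.
Cooling required: 7.6 − (1.735) = 5.865 °C.

5.9 °C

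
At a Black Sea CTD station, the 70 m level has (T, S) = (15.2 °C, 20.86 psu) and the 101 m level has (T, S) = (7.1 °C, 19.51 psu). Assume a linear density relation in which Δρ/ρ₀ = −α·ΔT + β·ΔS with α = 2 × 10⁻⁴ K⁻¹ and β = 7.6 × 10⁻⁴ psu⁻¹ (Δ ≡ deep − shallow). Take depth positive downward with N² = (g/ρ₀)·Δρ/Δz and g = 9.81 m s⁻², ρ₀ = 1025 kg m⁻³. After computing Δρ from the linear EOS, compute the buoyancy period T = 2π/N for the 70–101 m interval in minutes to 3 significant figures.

ΔT = -8.1 K, ΔS = -1.35 psu (deep − shallow).
Δρ/ρ₀ = −αΔT + βΔS = 1.62 × 10⁻³ − 1.026 × 10⁻³ = 5.94 × 10⁻⁴, so Δρ ≈ 0.6088 kg m⁻³.
N² = (g/ρ₀)·Δρ/Δz = g·(Δρ/ρ₀)/Δz = 9.81 × 5.94 × 10⁻⁴ / 31 = 1.8797 × 10⁻⁴ s⁻².
N = √(1.8797 × 10⁻⁴) = 0.013710 rad s⁻¹ → T = 2π/N = 458.29 s = 7.6382 min ≈ 7.64 min.

7.64 min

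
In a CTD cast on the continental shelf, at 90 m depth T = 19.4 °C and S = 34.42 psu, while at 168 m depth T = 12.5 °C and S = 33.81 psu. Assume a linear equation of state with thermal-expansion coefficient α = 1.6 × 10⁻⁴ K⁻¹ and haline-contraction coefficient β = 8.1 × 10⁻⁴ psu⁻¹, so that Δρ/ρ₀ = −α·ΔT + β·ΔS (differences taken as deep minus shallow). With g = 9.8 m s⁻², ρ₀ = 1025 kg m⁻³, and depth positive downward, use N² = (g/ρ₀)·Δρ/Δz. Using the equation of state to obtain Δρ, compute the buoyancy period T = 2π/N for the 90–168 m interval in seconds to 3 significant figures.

718 s

ΔT = -6.9 K, ΔS = -0.61 psu (deep − shallow).
Δρ/ρ₀ = −αΔT + βΔS = 1.104 × 10⁻³ − 4.941 × 10⁻⁴ = 6.099 × 10⁻⁴, so Δρ ≈ 0.6251 kg m⁻³.
N² = (g/ρ₀)·Δρ/Δz = g·(Δρ/ρ₀)/Δz = 9.8 × 6.099 × 10⁻⁴ / 78 = 7.6628 × 10⁻⁵ s⁻².
N = √(7.6628 × 10⁻⁵) = 8.7537 × 10⁻³ rad s⁻¹ → T = 2π/N = 717.77 s ≈ 718 s.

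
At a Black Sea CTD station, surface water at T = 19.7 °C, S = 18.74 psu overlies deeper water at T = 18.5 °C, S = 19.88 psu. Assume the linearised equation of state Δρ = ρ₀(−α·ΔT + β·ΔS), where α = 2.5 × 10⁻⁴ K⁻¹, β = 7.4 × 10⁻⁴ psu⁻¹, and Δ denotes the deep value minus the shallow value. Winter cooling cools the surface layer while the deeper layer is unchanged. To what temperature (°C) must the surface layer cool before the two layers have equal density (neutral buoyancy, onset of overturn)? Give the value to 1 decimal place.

15.1 °C

Neutral buoyancy requires Δρ = 0, i.e. −α(T_deep − T_surf′) + β(S_deep − S_surf) = 0.
T_surf′ = T_deep − (β/α)·ΔS = 18.5 − (7.4 × 10⁻⁴/2.5 × 10⁻⁴)·(+1.14) = 15.126 °C.
Cooling required: 19.7 − (15.126) = 4.574 °C.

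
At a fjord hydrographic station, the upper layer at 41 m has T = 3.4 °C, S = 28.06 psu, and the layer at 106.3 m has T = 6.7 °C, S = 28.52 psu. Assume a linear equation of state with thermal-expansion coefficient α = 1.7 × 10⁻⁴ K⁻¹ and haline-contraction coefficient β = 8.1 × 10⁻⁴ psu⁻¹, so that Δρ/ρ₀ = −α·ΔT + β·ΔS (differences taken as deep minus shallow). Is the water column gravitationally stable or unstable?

ΔT = 6.7 − 3.4 = +3.3 K and ΔS = 28.52 − 28.06 = +0.46 psu (deep − shallow).
−αΔT = -5.61 × 10⁻⁴; βΔS = 3.726 × 10⁻⁴; sum Δρ/ρ₀ = -1.884 × 10⁻⁴.
Δρ/ρ₀ < 0, so Δρ < 0: deeper water is lighter → statically unstable; the column would overturn.

unstable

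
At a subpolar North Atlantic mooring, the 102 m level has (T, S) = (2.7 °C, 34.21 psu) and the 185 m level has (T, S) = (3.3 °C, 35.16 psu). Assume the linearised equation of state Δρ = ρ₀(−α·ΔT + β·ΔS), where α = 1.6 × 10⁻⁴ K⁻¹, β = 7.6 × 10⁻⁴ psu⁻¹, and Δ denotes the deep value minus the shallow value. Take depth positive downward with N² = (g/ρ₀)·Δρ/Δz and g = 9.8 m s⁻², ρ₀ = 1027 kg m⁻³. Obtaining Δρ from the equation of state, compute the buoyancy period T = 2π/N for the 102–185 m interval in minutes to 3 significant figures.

12.2 min

ΔT = +0.6 K, ΔS = +0.95 psu (deep − shallow).
Δρ/ρ₀ = −αΔT + βΔS = -9.60 × 10⁻⁵ + 7.22 × 10⁻⁴ = 6.26 × 10⁻⁴, so Δρ ≈ 0.6429 kg m⁻³.
N² = (g/ρ₀)·Δρ/Δz = g·(Δρ/ρ₀)/Δz = 9.8 × 6.26 × 10⁻⁴ / 83 = 7.3913 × 10⁻⁵ s⁻².
N = √(7.3913 × 10⁻⁵) = 8.5973 × 10⁻³ rad s⁻¹ → T = 2π/N = 730.83 s = 12.181 min ≈ 12.2 min.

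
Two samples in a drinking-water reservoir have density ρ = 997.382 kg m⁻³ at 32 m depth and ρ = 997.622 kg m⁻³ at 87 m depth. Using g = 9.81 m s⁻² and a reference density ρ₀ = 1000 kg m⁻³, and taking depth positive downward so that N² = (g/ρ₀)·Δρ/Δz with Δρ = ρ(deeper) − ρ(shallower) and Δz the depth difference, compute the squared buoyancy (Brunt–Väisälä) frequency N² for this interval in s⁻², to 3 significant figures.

4.28 × 10⁻⁵ s⁻²

Δρ = 997.622 − 997.382 = 0.240 kg m⁻³ over Δz = 87 − 32 = 55 m.
N² = (9.81/1000) × (0.240/55) = 4.2807 × 10⁻⁵ s⁻² ≈ 4.28 × 10⁻⁵ s⁻².
A positive N² confirms static stability across the interval.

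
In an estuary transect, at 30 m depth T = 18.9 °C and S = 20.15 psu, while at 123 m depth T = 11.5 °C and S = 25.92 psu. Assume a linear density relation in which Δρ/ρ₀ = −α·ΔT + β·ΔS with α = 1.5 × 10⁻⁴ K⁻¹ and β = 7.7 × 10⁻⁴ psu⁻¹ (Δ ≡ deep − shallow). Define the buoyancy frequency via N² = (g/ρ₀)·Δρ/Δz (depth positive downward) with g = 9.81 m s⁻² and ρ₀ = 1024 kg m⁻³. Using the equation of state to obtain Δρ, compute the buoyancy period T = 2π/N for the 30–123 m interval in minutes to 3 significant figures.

4.33 min

ΔT = -7.4 K, ΔS = +5.77 psu (deep − shallow).
Δρ/ρ₀ = −αΔT + βΔS = 1.11 × 10⁻³ + 4.4429 × 10⁻³ = 5.5529 × 10⁻³, so Δρ ≈ 5.686 kg m⁻³.
N² = (g/ρ₀)·Δρ/Δz = g·(Δρ/ρ₀)/Δz = 9.81 × 5.5529 × 10⁻³ / 93 = 5.8574 × 10⁻⁴ s⁻².
N = √(5.8574 × 10⁻⁴) = 0.024202 rad s⁻¹ → T = 2π/N = 259.61 s = 4.3268 min ≈ 4.33 min.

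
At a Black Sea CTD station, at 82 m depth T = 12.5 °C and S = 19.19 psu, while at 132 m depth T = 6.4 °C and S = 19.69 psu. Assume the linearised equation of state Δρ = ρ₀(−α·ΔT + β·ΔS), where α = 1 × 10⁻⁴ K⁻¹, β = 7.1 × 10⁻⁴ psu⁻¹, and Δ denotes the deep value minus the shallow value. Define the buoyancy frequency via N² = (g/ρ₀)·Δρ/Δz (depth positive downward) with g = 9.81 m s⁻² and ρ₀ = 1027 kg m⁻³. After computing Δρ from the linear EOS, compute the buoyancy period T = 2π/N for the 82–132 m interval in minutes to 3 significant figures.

7.61 min

ΔT = -6.1 K, ΔS = +0.50 psu (deep − shallow).
Δρ/ρ₀ = −αΔT + βΔS = 6.10 × 10⁻⁴ + 3.55 × 10⁻⁴ = 9.65 × 10⁻⁴, so Δρ ≈ 0.9911 kg m⁻³.
N² = (g/ρ₀)·Δρ/Δz = g·(Δρ/ρ₀)/Δz = 9.81 × 9.65 × 10⁻⁴ / 50 = 1.8933 × 10⁻⁴ s⁻².
N = √(1.8933 × 10⁻⁴) = 0.013760 rad s⁻¹ → T = 2π/N = 456.63 s = 7.6105 min ≈ 7.61 min.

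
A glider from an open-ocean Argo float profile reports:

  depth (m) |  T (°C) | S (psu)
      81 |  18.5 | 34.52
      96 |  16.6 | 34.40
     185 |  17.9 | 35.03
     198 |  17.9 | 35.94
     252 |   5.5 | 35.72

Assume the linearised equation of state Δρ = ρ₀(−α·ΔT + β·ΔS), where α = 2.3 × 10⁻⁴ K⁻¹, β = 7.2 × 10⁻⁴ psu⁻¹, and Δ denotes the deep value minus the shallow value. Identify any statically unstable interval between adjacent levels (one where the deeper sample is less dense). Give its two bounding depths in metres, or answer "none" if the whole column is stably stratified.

Evaluate Δρ/ρ₀ = −αΔT + βΔS across each adjacent pair:
  81–96 m: −αΔT+βΔS = −(2.3 × 10⁻⁴)(-1.9)+(7.2 × 10⁻⁴)(-0.12) = 3.5 × 10⁻⁴ → stable
  96–185 m: −αΔT+βΔS = −(2.3 × 10⁻⁴)(+1.3)+(7.2 × 10⁻⁴)(+0.63) = 1.5 × 10⁻⁴ → stable
  185–198 m: −αΔT+βΔS = −(2.3 × 10⁻⁴)(+0.0)+(7.2 × 10⁻⁴)(+0.91) = 6.6 × 10⁻⁴ → stable
  198–252 m: −αΔT+βΔS = −(2.3 × 10⁻⁴)(-12.4)+(7.2 × 10⁻⁴)(-0.22) = 2.7 × 10⁻³ → stable
Every interval has Δρ > 0: the column is stably stratified throughout.

none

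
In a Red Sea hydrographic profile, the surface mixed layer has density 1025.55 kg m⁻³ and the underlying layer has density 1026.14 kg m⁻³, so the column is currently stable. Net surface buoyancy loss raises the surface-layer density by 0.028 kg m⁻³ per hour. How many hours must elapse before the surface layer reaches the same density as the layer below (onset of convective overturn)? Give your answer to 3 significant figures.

Density deficit of the surface layer: 1026.14 − 1025.55 = 0.59 kg m⁻³.
Required change = 0.59 / 0.028 = 21.1 hours.

21.1 hours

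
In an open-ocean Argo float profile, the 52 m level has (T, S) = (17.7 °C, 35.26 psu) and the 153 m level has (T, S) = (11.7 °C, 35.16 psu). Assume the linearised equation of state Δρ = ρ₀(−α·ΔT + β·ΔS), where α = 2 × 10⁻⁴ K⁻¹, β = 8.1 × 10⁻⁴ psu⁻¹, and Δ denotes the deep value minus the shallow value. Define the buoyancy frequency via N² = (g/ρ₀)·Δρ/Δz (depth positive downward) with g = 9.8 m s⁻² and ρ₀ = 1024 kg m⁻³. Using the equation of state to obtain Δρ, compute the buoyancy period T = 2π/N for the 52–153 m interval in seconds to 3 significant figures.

ΔT = -6.0 K, ΔS = -0.10 psu (deep − shallow).
Δρ/ρ₀ = −αΔT + βΔS = 1.20 × 10⁻³ − 8.10 × 10⁻⁵ = 1.119 × 10⁻³, so Δρ ≈ 1.146 kg m⁻³.
N² = (g/ρ₀)·Δρ/Δz = g·(Δρ/ρ₀)/Δz = 9.8 × 1.119 × 10⁻³ / 101 = 1.0858 × 10⁻⁴ s⁻².
N = √(1.0858 × 10⁻⁴) = 0.010420 rad s⁻¹ → T = 2π/N = 602.99 s ≈ 603 s.

603 s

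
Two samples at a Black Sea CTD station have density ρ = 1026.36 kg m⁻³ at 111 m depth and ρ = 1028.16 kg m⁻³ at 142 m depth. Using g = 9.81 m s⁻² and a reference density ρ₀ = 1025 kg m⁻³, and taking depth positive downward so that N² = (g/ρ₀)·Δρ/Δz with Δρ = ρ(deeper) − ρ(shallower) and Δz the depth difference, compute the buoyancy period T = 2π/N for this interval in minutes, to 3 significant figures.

4.44 min

Δρ = 1028.16 − 1026.36 = 1.80 kg m⁻³ over Δz = 142 − 111 = 31 m.
N² = (9.81/1025) × (1.80/31) = 5.5572 × 10⁻⁴ s⁻².
N = √(5.5572 × 10⁻⁴) = 0.023574 rad s⁻¹, so T = 2π/N = 266.53 s = 4.4422 min ≈ 4.44 min.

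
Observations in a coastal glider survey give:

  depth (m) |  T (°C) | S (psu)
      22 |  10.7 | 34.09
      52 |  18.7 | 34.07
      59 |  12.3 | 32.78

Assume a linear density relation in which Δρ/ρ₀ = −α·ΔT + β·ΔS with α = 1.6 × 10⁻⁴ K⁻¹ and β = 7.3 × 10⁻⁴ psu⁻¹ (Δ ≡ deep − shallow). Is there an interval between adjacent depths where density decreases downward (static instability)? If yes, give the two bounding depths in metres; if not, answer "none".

22–52 m

Evaluate Δρ/ρ₀ = −αΔT + βΔS across each adjacent pair:
  22–52 m: −αΔT+βΔS = −(1.6 × 10⁻⁴)(+8.0)+(7.3 × 10⁻⁴)(-0.02) = -1.3 × 10⁻³ → UNSTABLE
  52–59 m: −αΔT+βΔS = −(1.6 × 10⁻⁴)(-6.4)+(7.3 × 10⁻⁴)(-1.29) = 8.2 × 10⁻⁵ → stable
The 22–52 m interval has Δρ < 0: lighter water underlies denser water.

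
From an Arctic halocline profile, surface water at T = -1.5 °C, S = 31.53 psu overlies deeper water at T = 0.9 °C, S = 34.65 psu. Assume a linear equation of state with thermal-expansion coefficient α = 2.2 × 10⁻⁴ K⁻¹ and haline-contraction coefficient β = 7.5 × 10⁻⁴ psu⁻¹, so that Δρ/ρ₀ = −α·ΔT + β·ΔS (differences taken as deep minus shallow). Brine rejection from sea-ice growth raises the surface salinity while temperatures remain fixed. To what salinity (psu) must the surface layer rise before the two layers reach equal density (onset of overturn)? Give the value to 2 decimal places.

33.95 psu

Neutral buoyancy requires −α(T_deep − T_surf) + β(S_deep − S_surf′) = 0.
S_surf′ = S_deep − (α/β)·ΔT = 34.65 − (2.2 × 10⁻⁴/7.5 × 10⁻⁴)·(+2.4) = 33.9460 psu.
Increase required: 33.9460 − 31.53 = 2.4160 psu.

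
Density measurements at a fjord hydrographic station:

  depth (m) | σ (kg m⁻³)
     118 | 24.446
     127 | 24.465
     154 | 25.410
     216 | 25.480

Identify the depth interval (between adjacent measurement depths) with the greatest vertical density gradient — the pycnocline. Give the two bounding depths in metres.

127–154 m

Compute the density gradient over each adjacent pair:
  118–127 m: Δρ/Δz = 0.019/9 = 2.1 × 10⁻³ kg m⁻⁴
  127–154 m: Δρ/Δz = 0.945/27 = 0.035 kg m⁻⁴
  154–216 m: Δρ/Δz = 0.070/62 = 1.1 × 10⁻³ kg m⁻⁴
The largest gradient is in the 127–154 m interval — the pycnocline.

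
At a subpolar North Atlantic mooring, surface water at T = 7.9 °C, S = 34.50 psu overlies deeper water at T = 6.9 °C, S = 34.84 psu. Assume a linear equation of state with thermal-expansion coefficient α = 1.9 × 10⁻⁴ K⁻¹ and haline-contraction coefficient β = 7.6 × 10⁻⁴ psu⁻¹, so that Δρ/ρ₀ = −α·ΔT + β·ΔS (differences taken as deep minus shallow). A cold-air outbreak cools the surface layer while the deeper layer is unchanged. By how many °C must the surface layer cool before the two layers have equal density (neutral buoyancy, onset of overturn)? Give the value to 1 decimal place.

2.4 °C

Neutral buoyancy requires Δρ = 0, i.e. −α(T_deep − T_surf′) + β(S_deep − S_surf) = 0.
T_surf′ = T_deep − (β/α)·ΔS = 6.9 − (7.6 × 10⁻⁴/1.9 × 10⁻⁴)·(+0.34) = 5.540 °C.
Cooling required: 7.9 − (5.540) = 2.360 °C.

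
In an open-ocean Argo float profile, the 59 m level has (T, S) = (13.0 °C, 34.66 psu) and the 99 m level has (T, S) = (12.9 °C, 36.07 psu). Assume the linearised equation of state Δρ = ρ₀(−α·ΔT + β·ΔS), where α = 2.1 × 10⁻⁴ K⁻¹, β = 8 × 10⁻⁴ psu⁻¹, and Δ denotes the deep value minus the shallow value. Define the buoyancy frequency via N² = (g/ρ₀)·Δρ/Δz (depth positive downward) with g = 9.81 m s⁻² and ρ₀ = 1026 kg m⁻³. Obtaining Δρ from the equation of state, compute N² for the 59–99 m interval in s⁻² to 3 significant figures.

ΔT = -0.1 K, ΔS = +1.41 psu (deep − shallow).
Δρ/ρ₀ = −αΔT + βΔS = 2.10 × 10⁻⁵ + 1.128 × 10⁻³ = 1.149 × 10⁻³, so Δρ ≈ 1.179 kg m⁻³.
N² = (g/ρ₀)·Δρ/Δz = g·(Δρ/ρ₀)/Δz = 9.81 × 1.149 × 10⁻³ / 40 = 2.8179 × 10⁻⁴ s⁻² ≈ 2.82 × 10⁻⁴ s⁻².

2.82 × 10⁻⁴ s⁻²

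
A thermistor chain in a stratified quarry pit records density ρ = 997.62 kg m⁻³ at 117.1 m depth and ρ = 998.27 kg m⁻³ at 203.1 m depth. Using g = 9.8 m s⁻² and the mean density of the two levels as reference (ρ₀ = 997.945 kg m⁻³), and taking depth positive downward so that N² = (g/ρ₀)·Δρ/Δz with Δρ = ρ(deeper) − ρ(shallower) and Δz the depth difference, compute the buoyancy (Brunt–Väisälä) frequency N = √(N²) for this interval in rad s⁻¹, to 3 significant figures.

8.62 × 10⁻³ rad s⁻¹

Δρ = 998.27 − 997.62 = 0.65 kg m⁻³ over Δz = 203.1 − 117.1 = 86 m.
N² = (9.8/997.945) × (0.65/86) = 7.4222 × 10⁻⁵ s⁻².
N = √(7.4222 × 10⁻⁵) = 8.6152 × 10⁻³ rad s⁻¹ ≈ 8.62 × 10⁻³ rad s⁻¹.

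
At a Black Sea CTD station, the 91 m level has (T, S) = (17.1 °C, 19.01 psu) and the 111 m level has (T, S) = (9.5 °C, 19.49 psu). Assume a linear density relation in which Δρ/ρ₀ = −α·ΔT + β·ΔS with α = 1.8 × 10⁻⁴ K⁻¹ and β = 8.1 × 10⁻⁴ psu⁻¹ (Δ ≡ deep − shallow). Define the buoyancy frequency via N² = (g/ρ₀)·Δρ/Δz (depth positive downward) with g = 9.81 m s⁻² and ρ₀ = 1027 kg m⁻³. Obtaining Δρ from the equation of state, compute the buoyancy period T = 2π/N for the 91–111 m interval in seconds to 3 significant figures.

214 s

ΔT = -7.6 K, ΔS = +0.48 psu (deep − shallow).
Δρ/ρ₀ = −αΔT + βΔS = 1.368 × 10⁻³ + 3.888 × 10⁻⁴ = 1.7568 × 10⁻³, so Δρ ≈ 1.804 kg m⁻³.
N² = (g/ρ₀)·Δρ/Δz = g·(Δρ/ρ₀)/Δz = 9.81 × 1.7568 × 10⁻³ / 20 = 8.6171 × 10⁻⁴ s⁻².
N = √(8.6171 × 10⁻⁴) = 0.029355 rad s⁻¹ → T = 2π/N = 214.04 s ≈ 214 s.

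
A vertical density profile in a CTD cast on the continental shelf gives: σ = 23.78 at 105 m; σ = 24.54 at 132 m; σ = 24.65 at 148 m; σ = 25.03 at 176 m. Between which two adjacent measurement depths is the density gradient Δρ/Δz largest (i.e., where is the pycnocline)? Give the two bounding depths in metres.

Compute the density gradient over each adjacent pair:
  105–132 m: Δρ/Δz = 0.76/27 = 0.028 kg m⁻⁴
  132–148 m: Δρ/Δz = 0.11/16 = 6.9 × 10⁻³ kg m⁻⁴
  148–176 m: Δρ/Δz = 0.38/28 = 0.014 kg m⁻⁴
The largest gradient is in the 105–132 m interval — the pycnocline.

105–132 m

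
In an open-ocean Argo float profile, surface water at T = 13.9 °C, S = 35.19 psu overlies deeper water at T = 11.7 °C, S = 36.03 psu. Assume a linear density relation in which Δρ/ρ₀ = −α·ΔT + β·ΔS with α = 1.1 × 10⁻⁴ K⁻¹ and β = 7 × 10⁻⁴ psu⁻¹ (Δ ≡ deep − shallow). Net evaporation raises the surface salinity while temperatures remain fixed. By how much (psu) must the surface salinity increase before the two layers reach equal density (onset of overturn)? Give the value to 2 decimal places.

1.19 psu

Neutral buoyancy requires −α(T_deep − T_surf) + β(S_deep − S_surf′) = 0.
S_surf′ = S_deep − (α/β)·ΔT = 36.03 − (1.1 × 10⁻⁴/7 × 10⁻⁴)·(-2.2) = 36.3757 psu.
Increase required: 36.3757 − 35.19 = 1.1857 psu.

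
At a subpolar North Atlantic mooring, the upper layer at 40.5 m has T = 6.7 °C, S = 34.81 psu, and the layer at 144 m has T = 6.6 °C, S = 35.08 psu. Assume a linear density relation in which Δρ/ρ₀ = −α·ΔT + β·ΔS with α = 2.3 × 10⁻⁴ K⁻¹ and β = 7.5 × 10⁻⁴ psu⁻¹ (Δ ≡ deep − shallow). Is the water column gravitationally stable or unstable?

stable

ΔT = 6.6 − 6.7 = -0.1 K and ΔS = 35.08 − 34.81 = +0.27 psu (deep − shallow).
−αΔT = 2.30 × 10⁻⁵; βΔS = 2.025 × 10⁻⁴; sum Δρ/ρ₀ = 2.255 × 10⁻⁴.
Δρ/ρ₀ > 0, so Δρ > 0: deeper water is denser → statically stable.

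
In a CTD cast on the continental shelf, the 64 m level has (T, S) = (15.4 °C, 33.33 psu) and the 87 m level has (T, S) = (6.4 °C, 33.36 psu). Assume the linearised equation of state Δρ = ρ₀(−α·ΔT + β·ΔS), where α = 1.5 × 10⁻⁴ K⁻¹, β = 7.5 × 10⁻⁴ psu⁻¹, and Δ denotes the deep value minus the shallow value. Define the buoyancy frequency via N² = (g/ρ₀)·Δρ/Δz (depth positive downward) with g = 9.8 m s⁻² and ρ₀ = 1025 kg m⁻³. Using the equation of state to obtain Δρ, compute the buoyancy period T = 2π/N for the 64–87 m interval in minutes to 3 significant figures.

ΔT = -9.0 K, ΔS = +0.03 psu (deep − shallow).
Δρ/ρ₀ = −αΔT + βΔS = 1.35 × 10⁻³ + 2.25 × 10⁻⁵ = 1.3725 × 10⁻³, so Δρ ≈ 1.407 kg m⁻³.
N² = (g/ρ₀)·Δρ/Δz = g·(Δρ/ρ₀)/Δz = 9.8 × 1.3725 × 10⁻³ / 23 = 5.8480 × 10⁻⁴ s⁻².
N = √(5.8480 × 10⁻⁴) = 0.024183 rad s⁻¹ → T = 2π/N = 259.82 s = 4.3303 min ≈ 4.33 min.

4.33 min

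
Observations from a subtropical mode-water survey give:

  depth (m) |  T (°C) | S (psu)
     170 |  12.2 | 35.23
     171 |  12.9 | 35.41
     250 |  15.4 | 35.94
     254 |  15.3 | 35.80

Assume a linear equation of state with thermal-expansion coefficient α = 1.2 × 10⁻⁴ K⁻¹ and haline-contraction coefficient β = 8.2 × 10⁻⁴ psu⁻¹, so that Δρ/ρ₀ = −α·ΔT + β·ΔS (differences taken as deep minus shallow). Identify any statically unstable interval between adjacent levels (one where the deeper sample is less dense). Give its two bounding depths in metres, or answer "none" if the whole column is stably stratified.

250–254 m

Evaluate Δρ/ρ₀ = −αΔT + βΔS across each adjacent pair:
  170–171 m: −αΔT+βΔS = −(1.2 × 10⁻⁴)(+0.7)+(8.2 × 10⁻⁴)(+0.18) = 6.4 × 10⁻⁵ → stable
  171–250 m: −αΔT+βΔS = −(1.2 × 10⁻⁴)(+2.5)+(8.2 × 10⁻⁴)(+0.53) = 1.3 × 10⁻⁴ → stable
  250–254 m: −αΔT+βΔS = −(1.2 × 10⁻⁴)(-0.1)+(8.2 × 10⁻⁴)(-0.14) = -1.0 × 10⁻⁴ → UNSTABLE
The 250–254 m interval has Δρ < 0: lighter water underlies denser water.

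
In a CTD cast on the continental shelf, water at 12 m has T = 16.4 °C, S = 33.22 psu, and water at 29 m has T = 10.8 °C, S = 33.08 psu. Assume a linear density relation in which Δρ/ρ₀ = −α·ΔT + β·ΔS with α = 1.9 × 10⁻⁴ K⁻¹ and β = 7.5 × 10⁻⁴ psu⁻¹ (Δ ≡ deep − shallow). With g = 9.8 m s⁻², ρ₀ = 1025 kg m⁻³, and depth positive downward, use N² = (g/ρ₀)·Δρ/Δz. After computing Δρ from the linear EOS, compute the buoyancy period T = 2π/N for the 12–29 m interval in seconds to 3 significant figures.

267 s

ΔT = -5.6 K, ΔS = -0.14 psu (deep − shallow).
Δρ/ρ₀ = −αΔT + βΔS = 1.064 × 10⁻³ − 1.05 × 10⁻⁴ = 9.59 × 10⁻⁴, so Δρ ≈ 0.9830 kg m⁻³.
N² = (g/ρ₀)·Δρ/Δz = g·(Δρ/ρ₀)/Δz = 9.8 × 9.59 × 10⁻⁴ / 17 = 5.5284 × 10⁻⁴ s⁻².
N = √(5.5284 × 10⁻⁴) = 0.023513 rad s⁻¹ → T = 2π/N = 267.22 s ≈ 267 s.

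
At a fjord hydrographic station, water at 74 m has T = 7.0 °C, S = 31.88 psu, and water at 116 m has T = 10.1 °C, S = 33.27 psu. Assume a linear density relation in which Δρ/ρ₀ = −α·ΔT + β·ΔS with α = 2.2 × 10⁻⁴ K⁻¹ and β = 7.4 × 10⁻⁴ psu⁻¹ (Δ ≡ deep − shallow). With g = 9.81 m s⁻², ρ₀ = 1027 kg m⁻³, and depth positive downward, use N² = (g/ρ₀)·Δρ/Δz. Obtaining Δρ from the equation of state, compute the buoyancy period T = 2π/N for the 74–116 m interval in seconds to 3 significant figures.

698 s

ΔT = +3.1 K, ΔS = +1.39 psu (deep − shallow).
Δρ/ρ₀ = −αΔT + βΔS = -6.82 × 10⁻⁴ + 1.0286 × 10⁻³ = 3.466 × 10⁻⁴, so Δρ ≈ 0.3560 kg m⁻³.
N² = (g/ρ₀)·Δρ/Δz = g·(Δρ/ρ₀)/Δz = 9.81 × 3.466 × 10⁻⁴ / 42 = 8.0956 × 10⁻⁵ s⁻².
N = √(8.0956 × 10⁻⁵) = 8.9976 × 10⁻³ rad s⁻¹ → T = 2π/N = 698.32 s ≈ 698 s.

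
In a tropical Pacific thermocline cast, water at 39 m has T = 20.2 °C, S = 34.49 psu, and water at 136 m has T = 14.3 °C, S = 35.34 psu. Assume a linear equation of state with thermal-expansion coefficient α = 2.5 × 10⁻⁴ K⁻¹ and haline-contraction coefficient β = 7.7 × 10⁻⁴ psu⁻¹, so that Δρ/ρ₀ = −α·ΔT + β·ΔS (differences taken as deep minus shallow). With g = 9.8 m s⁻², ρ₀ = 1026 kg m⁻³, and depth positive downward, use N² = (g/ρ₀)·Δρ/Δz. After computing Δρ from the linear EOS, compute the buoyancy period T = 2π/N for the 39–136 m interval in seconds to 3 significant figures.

ΔT = -5.9 K, ΔS = +0.85 psu (deep − shallow).
Δρ/ρ₀ = −αΔT + βΔS = 1.475 × 10⁻³ + 6.545 × 10⁻⁴ = 2.1295 × 10⁻³, so Δρ ≈ 2.185 kg m⁻³.
N² = (g/ρ₀)·Δρ/Δz = g·(Δρ/ρ₀)/Δz = 9.8 × 2.1295 × 10⁻³ / 97 = 2.1515 × 10⁻⁴ s⁻².
N = √(2.1515 × 10⁻⁴) = 0.014668 rad s⁻¹ → T = 2π/N = 428.36 s ≈ 428 s.

428 s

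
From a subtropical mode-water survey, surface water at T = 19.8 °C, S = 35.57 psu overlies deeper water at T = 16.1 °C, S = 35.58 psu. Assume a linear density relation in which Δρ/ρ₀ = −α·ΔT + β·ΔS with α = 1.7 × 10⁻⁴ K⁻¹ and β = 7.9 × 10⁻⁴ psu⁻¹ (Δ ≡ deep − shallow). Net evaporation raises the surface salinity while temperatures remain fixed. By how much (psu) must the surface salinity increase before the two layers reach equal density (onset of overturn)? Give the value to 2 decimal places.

Neutral buoyancy requires −α(T_deep − T_surf) + β(S_deep − S_surf′) = 0.
S_surf′ = S_deep − (α/β)·ΔT = 35.58 − (1.7 × 10⁻⁴/7.9 × 10⁻⁴)·(-3.7) = 36.3762 psu.
Increase required: 36.3762 − 35.57 = 0.8062 psu.

0.81 psu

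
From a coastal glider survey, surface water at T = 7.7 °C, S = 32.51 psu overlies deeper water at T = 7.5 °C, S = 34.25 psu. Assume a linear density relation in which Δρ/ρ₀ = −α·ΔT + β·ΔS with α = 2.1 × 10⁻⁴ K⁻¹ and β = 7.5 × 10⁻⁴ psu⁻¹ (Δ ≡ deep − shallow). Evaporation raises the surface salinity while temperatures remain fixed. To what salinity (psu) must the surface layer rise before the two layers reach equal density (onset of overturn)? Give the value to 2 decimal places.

Neutral buoyancy requires −α(T_deep − T_surf) + β(S_deep − S_surf′) = 0.
S_surf′ = S_deep − (α/β)·ΔT = 34.25 − (2.1 × 10⁻⁴/7.5 × 10⁻⁴)·(-0.2) = 34.3060 psu.
Increase required: 34.3060 − 32.51 = 1.7960 psu.

34.31 psu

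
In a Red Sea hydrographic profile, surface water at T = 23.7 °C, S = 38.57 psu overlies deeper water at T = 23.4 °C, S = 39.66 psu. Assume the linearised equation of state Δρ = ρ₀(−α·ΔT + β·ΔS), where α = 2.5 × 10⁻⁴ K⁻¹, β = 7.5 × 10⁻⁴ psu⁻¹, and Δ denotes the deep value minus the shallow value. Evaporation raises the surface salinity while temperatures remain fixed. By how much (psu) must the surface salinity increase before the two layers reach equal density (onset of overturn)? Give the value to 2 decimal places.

Neutral buoyancy requires −α(T_deep − T_surf) + β(S_deep − S_surf′) = 0.
S_surf′ = S_deep − (α/β)·ΔT = 39.66 − (2.5 × 10⁻⁴/7.5 × 10⁻⁴)·(-0.3) = 39.7600 psu.
Increase required: 39.7600 − 38.57 = 1.1900 psu.

1.19 psu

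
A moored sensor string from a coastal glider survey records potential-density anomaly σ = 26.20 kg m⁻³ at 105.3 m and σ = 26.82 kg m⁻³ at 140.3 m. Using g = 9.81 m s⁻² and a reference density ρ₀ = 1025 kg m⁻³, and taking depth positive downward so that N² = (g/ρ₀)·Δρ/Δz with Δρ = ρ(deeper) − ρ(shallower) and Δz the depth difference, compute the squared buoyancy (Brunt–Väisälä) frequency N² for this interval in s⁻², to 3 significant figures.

1.70 × 10⁻⁴ s⁻²

Δρ = 1026.82 − 1026.20 = 0.62 kg m⁻³ over Δz = 140.3 − 105.3 = 35 m.
N² = (9.81/1025) × (0.62/35) = 1.6954 × 10⁻⁴ s⁻² ≈ 1.70 × 10⁻⁴ s⁻².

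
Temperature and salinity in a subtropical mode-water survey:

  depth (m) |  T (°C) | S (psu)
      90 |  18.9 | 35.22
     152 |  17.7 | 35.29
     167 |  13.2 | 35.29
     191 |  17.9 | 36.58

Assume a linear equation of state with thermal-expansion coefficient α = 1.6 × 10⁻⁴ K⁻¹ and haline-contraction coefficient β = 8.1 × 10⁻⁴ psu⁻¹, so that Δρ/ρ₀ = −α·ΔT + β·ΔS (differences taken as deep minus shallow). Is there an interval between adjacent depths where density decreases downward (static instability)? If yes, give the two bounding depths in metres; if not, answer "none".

Evaluate Δρ/ρ₀ = −αΔT + βΔS across each adjacent pair:
  90–152 m: −αΔT+βΔS = −(1.6 × 10⁻⁴)(-1.2)+(8.1 × 10⁻⁴)(+0.07) = 2.5 × 10⁻⁴ → stable
  152–167 m: −αΔT+βΔS = −(1.6 × 10⁻⁴)(-4.5)+(8.1 × 10⁻⁴)(+0.00) = 7.2 × 10⁻⁴ → stable
  167–191 m: −αΔT+βΔS = −(1.6 × 10⁻⁴)(+4.7)+(8.1 × 10⁻⁴)(+1.29) = 2.9 × 10⁻⁴ → stable
Every interval has Δρ > 0: the column is stably stratified throughout.

none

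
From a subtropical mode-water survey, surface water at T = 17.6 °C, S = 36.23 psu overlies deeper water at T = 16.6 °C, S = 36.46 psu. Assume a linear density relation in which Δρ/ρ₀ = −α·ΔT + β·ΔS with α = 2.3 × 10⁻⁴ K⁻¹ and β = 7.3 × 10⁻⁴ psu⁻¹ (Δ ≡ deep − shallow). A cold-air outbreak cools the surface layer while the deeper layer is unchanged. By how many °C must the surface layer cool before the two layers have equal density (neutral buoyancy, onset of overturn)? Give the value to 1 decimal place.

Neutral buoyancy requires Δρ = 0, i.e. −α(T_deep − T_surf′) + β(S_deep − S_surf) = 0.
T_surf′ = T_deep − (β/α)·ΔS = 16.6 − (7.3 × 10⁻⁴/2.3 × 10⁻⁴)·(+0.23) = 15.870 °C.
Cooling required: 17.6 − (15.870) = 1.730 °C.

1.7 °C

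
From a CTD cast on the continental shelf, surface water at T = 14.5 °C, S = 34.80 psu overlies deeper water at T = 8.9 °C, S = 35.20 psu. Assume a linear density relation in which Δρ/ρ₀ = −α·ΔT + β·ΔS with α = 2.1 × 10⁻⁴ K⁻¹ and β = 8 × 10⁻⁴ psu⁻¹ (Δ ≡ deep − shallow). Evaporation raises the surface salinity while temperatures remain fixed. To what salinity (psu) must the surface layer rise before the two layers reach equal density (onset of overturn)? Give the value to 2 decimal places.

36.67 psu

Neutral buoyancy requires −α(T_deep − T_surf) + β(S_deep − S_surf′) = 0.
S_surf′ = S_deep − (α/β)·ΔT = 35.20 − (2.1 × 10⁻⁴/8 × 10⁻⁴)·(-5.6) = 36.6700 psu.
Increase required: 36.6700 − 34.80 = 1.8700 psu.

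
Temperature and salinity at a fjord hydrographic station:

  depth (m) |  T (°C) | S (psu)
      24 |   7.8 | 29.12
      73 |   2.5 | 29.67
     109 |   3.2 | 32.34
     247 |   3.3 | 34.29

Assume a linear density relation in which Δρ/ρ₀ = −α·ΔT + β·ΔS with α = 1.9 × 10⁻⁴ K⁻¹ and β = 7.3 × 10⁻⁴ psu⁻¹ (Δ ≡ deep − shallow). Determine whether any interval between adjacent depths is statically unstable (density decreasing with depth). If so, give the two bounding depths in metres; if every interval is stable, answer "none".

none

Evaluate Δρ/ρ₀ = −αΔT + βΔS across each adjacent pair:
  24–73 m: −αΔT+βΔS = −(1.9 × 10⁻⁴)(-5.3)+(7.3 × 10⁻⁴)(+0.55) = 1.4 × 10⁻³ → stable
  73–109 m: −αΔT+βΔS = −(1.9 × 10⁻⁴)(+0.7)+(7.3 × 10⁻⁴)(+2.67) = 1.8 × 10⁻³ → stable
  109–247 m: −αΔT+βΔS = −(1.9 × 10⁻⁴)(+0.1)+(7.3 × 10⁻⁴)(+1.95) = 1.4 × 10⁻³ → stable
Every interval has Δρ > 0: the column is stably stratified throughout.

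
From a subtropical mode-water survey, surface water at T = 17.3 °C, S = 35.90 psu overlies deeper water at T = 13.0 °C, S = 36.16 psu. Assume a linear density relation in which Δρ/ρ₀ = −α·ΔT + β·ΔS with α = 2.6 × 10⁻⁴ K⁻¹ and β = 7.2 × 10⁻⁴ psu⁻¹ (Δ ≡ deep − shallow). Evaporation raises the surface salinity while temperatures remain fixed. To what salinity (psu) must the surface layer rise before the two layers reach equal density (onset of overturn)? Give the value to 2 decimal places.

37.71 psu

Neutral buoyancy requires −α(T_deep − T_surf) + β(S_deep − S_surf′) = 0.
S_surf′ = S_deep − (α/β)·ΔT = 36.16 − (2.6 × 10⁻⁴/7.2 × 10⁻⁴)·(-4.3) = 37.7128 psu.
Increase required: 37.7128 − 35.90 = 1.8128 psu.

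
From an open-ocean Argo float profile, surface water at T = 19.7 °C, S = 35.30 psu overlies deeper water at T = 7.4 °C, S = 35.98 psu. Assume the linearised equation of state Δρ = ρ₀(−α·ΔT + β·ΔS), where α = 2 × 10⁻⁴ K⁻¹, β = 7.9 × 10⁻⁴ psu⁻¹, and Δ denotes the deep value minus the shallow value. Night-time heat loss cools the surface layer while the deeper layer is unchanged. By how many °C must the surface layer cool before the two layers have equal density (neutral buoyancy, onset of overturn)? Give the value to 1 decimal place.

15.0 °C

Neutral buoyancy requires Δρ = 0, i.e. −α(T_deep − T_surf′) + β(S_deep − S_surf) = 0.
T_surf′ = T_deep − (β/α)·ΔS = 7.4 − (7.9 × 10⁻⁴/2 × 10⁻⁴)·(+0.68) = 4.714 °C.
Cooling required: 19.7 − (4.714) = 14.986 °C.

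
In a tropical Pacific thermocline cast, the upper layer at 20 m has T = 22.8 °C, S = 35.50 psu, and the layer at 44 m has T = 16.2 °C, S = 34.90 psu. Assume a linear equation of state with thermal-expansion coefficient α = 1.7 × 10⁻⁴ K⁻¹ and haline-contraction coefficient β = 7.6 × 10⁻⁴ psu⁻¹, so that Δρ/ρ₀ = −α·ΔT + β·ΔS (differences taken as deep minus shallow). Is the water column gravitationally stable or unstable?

ΔT = 16.2 − 22.8 = -6.6 K and ΔS = 34.90 − 35.50 = -0.60 psu (deep − shallow).
−αΔT = 1.122 × 10⁻³; βΔS = -4.56 × 10⁻⁴; sum Δρ/ρ₀ = 6.66 × 10⁻⁴.
Δρ/ρ₀ > 0, so Δρ > 0: deeper water is denser → statically stable.

stable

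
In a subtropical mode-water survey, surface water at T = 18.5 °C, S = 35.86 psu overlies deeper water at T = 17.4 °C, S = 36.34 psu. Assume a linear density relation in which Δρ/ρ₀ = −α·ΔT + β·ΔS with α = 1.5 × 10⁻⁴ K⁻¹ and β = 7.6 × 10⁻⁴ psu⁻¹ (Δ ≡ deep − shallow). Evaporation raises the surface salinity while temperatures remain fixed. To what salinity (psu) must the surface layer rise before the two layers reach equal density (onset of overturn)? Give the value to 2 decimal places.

36.56 psu

Neutral buoyancy requires −α(T_deep − T_surf) + β(S_deep − S_surf′) = 0.
S_surf′ = S_deep − (α/β)·ΔT = 36.34 − (1.5 × 10⁻⁴/7.6 × 10⁻⁴)·(-1.1) = 36.5571 psu.
Increase required: 36.5571 − 35.86 = 0.6971 psu.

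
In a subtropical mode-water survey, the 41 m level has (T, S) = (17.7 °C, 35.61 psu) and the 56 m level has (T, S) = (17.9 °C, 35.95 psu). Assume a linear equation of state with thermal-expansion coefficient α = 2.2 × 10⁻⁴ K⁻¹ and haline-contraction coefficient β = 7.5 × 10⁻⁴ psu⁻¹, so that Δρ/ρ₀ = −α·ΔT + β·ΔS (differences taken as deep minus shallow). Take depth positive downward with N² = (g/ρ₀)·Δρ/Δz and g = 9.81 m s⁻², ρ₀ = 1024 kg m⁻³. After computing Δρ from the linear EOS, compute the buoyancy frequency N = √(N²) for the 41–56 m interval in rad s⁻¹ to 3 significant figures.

0.0117 rad s⁻¹

ΔT = +0.2 K, ΔS = +0.34 psu (deep − shallow).
Δρ/ρ₀ = −αΔT + βΔS = -4.40 × 10⁻⁵ + 2.55 × 10⁻⁴ = 2.11 × 10⁻⁴, so Δρ ≈ 0.2161 kg m⁻³.
N² = (g/ρ₀)·Δρ/Δz = g·(Δρ/ρ₀)/Δz = 9.81 × 2.11 × 10⁻⁴ / 15 = 1.3799 × 10⁻⁴ s⁻².
N = √(1.3799 × 10⁻⁴) = 0.011747 rad s⁻¹ ≈ 0.0117 rad s⁻¹.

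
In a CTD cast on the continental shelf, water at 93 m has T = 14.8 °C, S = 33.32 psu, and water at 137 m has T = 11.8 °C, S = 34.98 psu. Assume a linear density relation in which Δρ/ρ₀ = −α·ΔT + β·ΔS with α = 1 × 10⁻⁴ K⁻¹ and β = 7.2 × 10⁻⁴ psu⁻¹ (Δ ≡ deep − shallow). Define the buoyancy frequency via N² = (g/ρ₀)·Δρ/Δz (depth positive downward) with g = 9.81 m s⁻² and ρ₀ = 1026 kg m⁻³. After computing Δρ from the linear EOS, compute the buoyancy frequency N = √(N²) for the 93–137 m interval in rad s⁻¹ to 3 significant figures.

0.0183 rad s⁻¹

ΔT = -3.0 K, ΔS = +1.66 psu (deep − shallow).
Δρ/ρ₀ = −αΔT + βΔS = 3.00 × 10⁻⁴ + 1.1952 × 10⁻³ = 1.4952 × 10⁻³, so Δρ ≈ 1.534 kg m⁻³.
N² = (g/ρ₀)·Δρ/Δz = g·(Δρ/ρ₀)/Δz = 9.81 × 1.4952 × 10⁻³ / 44 = 3.3336 × 10⁻⁴ s⁻².
N = √(3.3336 × 10⁻⁴) = 0.018258 rad s⁻¹ ≈ 0.0183 rad s⁻¹.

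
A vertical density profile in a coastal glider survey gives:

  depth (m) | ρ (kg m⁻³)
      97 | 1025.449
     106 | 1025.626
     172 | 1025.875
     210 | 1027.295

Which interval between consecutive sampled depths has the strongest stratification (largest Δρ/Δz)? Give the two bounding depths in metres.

172–210 m

Compute the density gradient over each adjacent pair:
  97–106 m: Δρ/Δz = 0.177/9 = 0.020 kg m⁻⁴
  106–172 m: Δρ/Δz = 0.249/66 = 3.8 × 10⁻³ kg m⁻⁴
  172–210 m: Δρ/Δz = 1.420/38 = 0.037 kg m⁻⁴
The largest gradient is in the 172–210 m interval — the pycnocline.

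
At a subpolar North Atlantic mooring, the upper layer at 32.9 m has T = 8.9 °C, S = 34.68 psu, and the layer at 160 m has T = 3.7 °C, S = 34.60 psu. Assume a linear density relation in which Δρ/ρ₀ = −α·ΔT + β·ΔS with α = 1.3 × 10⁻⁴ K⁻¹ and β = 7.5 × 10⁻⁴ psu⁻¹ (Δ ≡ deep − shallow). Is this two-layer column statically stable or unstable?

stable

ΔT = 3.7 − 8.9 = -5.2 K and ΔS = 34.60 − 34.68 = -0.08 psu (deep − shallow).
−αΔT = 6.76 × 10⁻⁴; βΔS = -6.00 × 10⁻⁵; sum Δρ/ρ₀ = 6.16 × 10⁻⁴.
Δρ/ρ₀ > 0, so Δρ > 0: deeper water is denser → statically stable.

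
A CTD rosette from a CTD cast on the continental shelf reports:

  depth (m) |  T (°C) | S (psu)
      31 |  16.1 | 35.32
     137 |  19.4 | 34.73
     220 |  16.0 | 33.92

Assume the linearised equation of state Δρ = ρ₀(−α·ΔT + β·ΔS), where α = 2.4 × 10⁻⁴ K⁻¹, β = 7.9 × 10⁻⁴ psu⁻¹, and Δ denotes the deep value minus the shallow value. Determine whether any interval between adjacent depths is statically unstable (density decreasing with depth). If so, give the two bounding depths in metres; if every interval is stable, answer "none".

31–137 m

Evaluate Δρ/ρ₀ = −αΔT + βΔS across each adjacent pair:
  31–137 m: −αΔT+βΔS = −(2.4 × 10⁻⁴)(+3.3)+(7.9 × 10⁻⁴)(-0.59) = -1.3 × 10⁻³ → UNSTABLE
  137–220 m: −αΔT+βΔS = −(2.4 × 10⁻⁴)(-3.4)+(7.9 × 10⁻⁴)(-0.81) = 1.8 × 10⁻⁴ → stable
The 31–137 m interval has Δρ < 0: lighter water underlies denser water.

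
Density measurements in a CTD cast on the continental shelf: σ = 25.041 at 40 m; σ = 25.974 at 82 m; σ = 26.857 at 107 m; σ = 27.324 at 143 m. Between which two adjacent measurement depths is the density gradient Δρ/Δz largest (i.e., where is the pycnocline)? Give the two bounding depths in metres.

Compute the density gradient over each adjacent pair:
  40–82 m: Δρ/Δz = 0.933/42 = 0.022 kg m⁻⁴
  82–107 m: Δρ/Δz = 0.883/25 = 0.035 kg m⁻⁴
  107–143 m: Δρ/Δz = 0.467/36 = 0.013 kg m⁻⁴
The largest gradient is in the 82–107 m interval — the pycnocline.

82–107 m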